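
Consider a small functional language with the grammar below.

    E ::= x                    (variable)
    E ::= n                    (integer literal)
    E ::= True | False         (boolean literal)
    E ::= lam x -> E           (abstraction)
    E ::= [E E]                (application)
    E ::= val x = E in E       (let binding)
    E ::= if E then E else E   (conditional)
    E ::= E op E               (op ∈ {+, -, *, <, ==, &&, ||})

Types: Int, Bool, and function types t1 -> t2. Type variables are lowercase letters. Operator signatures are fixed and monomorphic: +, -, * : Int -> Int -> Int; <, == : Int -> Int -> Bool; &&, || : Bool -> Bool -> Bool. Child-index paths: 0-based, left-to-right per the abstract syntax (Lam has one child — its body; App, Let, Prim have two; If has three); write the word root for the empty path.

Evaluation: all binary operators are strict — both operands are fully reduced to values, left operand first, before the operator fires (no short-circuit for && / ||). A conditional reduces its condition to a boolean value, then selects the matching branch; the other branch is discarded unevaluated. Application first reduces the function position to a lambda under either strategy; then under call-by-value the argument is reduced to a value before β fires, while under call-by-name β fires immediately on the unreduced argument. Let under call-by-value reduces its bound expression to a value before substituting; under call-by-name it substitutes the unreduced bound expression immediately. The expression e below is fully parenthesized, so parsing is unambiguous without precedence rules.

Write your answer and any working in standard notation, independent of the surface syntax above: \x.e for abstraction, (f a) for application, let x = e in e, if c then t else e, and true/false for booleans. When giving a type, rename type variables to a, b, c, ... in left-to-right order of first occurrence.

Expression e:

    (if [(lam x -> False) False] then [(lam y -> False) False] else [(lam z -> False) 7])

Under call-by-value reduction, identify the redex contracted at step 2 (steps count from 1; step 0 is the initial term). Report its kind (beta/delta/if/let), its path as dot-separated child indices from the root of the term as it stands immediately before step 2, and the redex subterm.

Working:
step 0: (if ((\x.false) false) then ((\y.false) false) else ((\z.false) 7))
step 1: [beta@0] (if false then ((\y.false) false) else ((\z.false) 7))
step 2: [if@root] ((\z.false) 7)

Answer: if at root : (if false then ((\y.false) false) else ((\z.false) 7))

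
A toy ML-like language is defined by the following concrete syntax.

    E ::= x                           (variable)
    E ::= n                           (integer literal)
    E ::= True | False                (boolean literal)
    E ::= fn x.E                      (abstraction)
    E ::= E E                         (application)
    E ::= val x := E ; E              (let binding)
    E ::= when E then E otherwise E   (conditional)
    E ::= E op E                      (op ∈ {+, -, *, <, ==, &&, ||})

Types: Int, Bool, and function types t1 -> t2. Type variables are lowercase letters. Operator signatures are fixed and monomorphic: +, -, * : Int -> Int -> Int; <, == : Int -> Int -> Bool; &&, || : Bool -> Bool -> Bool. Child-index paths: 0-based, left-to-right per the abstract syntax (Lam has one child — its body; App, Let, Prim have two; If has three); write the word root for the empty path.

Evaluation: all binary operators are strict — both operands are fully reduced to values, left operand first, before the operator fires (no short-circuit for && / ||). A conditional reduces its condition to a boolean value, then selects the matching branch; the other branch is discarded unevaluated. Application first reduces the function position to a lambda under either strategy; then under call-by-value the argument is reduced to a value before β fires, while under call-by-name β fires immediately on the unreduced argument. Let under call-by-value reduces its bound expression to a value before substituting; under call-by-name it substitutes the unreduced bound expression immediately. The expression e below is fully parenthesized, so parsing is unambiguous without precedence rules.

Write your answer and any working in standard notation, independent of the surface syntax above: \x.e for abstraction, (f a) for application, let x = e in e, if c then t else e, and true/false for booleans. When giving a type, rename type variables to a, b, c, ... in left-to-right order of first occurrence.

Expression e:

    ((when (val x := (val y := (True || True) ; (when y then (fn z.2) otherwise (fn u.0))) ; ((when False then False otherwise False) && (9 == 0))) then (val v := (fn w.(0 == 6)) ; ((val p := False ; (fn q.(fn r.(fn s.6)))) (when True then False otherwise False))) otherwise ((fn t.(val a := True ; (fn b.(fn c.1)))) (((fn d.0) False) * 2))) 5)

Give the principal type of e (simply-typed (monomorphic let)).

Answer: a -> Int

Trace:
  unify Bool ~ Bool
  unify Bool ~ Bool
let y : Bool
y : Bool
  unify Bool ~ Bool
\z._ : a -> Int
\u._ : b -> Int
  unify a -> Int ~ b -> Int
  unify a ~ b
  unify Int ~ Int
let x : b -> Int
  unify Bool ~ Bool
  unify Bool ~ Bool
  unify Bool ~ Bool
  unify Int ~ Int
  unify Int ~ Int
  unify Bool ~ Bool
  unify Bool ~ Bool
  unify Int ~ Int
  unify Int ~ Int
\w._ : c -> Bool
let v : c -> Bool
let p : Bool
\s._ : f -> Int
\r._ : e -> f -> Int
\q._ : d -> e -> f -> Int
  unify Bool ~ Bool
  unify Bool ~ Bool
  unify d -> e -> f -> Int ~ Bool -> g
  unify d ~ Bool
  unify e -> f -> Int ~ g
_ _ : e -> f -> Int
let a : Bool
\c._ : j -> Int
\b._ : i -> j -> Int
\t._ : h -> i -> j -> Int
\d._ : k -> Int
  unify k -> Int ~ Bool -> l
  unify k ~ Bool
  unify Int ~ l
_ _ : Int
  unify Int ~ Int
  unify Int ~ Int
  unify h -> i -> j -> Int ~ Int -> m
  unify h ~ Int
  unify i -> j -> Int ~ m
_ _ : i -> j -> Int
  unify e -> f -> Int ~ i -> j -> Int
  unify e ~ i
  unify f -> Int ~ j -> Int
  unify f ~ j
  unify Int ~ Int
  unify i -> j -> Int ~ Int -> n
  unify i ~ Int
  unify j -> Int ~ n
_ _ : j -> Int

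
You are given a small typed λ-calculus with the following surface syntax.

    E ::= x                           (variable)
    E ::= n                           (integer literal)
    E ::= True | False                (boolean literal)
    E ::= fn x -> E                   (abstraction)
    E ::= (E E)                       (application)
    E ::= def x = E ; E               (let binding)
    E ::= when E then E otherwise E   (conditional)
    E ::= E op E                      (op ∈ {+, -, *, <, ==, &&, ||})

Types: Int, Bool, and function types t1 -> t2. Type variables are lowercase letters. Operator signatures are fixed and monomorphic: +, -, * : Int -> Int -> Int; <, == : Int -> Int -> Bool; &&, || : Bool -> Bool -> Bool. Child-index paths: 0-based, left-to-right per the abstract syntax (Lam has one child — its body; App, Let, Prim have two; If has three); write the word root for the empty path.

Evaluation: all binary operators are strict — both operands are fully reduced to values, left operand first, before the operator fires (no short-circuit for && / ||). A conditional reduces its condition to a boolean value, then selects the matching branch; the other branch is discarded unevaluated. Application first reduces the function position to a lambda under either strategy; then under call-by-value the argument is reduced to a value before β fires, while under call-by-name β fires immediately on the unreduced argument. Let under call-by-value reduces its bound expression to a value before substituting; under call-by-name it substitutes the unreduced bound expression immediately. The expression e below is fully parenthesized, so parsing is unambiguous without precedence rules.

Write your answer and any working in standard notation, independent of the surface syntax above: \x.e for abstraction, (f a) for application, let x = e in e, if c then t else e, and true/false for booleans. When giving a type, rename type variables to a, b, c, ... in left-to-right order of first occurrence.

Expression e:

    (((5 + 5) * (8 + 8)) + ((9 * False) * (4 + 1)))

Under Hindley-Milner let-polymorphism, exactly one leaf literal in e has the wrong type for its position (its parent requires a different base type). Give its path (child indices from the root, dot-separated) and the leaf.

Answer: 1.0.1 : false

Trace:
  unify Int ~ Int
  unify Int ~ Int
  unify Int ~ Int
  unify Int ~ Int
  unify Int ~ Int
  unify Int ~ Int
  unify Int ~ Int
  unify Int ~ Int
  unify Bool ~ Int
  FAIL: mismatch Bool ~ Int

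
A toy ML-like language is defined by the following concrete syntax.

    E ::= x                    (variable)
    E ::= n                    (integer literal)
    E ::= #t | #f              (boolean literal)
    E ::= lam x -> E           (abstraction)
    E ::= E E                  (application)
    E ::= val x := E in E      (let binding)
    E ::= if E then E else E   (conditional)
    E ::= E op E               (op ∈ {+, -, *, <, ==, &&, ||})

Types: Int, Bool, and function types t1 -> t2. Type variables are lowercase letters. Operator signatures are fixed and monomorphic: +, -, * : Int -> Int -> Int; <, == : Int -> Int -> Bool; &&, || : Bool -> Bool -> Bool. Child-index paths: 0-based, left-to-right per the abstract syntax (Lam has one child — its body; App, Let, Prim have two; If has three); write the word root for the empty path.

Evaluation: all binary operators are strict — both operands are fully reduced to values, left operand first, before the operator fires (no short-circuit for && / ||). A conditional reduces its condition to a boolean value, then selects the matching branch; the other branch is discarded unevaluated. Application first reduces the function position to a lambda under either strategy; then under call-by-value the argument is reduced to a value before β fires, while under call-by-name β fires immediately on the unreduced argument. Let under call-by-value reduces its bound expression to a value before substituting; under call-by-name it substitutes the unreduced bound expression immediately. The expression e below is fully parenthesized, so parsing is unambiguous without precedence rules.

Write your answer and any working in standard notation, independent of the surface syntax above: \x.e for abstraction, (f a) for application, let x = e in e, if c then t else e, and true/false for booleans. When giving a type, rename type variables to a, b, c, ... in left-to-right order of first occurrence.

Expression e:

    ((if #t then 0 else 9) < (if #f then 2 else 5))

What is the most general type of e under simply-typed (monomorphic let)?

Answer: Bool

Trace:
  unify Bool ~ Bool
  unify Int ~ Int
  unify Int ~ Int
  unify Bool ~ Bool
  unify Int ~ Int
  unify Int ~ Int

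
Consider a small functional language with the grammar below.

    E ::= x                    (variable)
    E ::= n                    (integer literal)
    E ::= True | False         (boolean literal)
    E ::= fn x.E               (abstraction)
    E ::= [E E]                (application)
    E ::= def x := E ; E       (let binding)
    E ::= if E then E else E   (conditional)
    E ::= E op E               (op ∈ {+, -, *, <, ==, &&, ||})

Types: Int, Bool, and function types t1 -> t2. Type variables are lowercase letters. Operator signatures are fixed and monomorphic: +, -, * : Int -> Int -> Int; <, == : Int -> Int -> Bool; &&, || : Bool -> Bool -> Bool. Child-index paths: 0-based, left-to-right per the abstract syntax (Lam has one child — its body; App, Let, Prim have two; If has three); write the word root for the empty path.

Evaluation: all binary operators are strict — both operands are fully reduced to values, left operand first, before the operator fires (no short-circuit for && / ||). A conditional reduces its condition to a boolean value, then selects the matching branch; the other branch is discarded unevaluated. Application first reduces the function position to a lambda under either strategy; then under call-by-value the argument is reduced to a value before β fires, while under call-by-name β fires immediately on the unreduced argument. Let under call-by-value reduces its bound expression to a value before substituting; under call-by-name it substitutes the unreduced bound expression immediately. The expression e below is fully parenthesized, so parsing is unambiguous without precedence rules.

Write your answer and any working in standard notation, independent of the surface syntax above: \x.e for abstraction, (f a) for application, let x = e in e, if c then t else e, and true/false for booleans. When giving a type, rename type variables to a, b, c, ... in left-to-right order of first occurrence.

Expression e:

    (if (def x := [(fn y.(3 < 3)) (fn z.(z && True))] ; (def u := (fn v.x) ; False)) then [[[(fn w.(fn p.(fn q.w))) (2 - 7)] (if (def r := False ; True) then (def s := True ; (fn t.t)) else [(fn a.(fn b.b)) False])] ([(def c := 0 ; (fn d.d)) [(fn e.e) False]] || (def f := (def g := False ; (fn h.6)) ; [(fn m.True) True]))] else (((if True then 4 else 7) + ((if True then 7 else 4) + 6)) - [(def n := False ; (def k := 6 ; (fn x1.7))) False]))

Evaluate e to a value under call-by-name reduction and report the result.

Working:
step 0: (if (let x = ((\y.(3 < 3)) (\z.(z && true))) in (let u = (\v.x) in false)) then ((((\w.(\p.(\q.w))) (2 - 7)) (if (let r = false in true) then (let s = true in (\t.t)) else ((\a.(\b.b)) false))) (((let c = 0 in (\d.d)) ((\e.e) false)) || (let f = (let g = false in (\h.6)) in ((\m.true) true)))) else (((if true then 4 else 7) + ((if true then 7 else 4) + 6)) - ((let n = false in (let k = 6 in (\x1.7))) false)))
step 1: [let@0] (if (let u = (\v.((\y.(3 < 3)) (\z.(z && true)))) in false) then ((((\w.(\p.(\q.w))) (2 - 7)) (if (let r = false in true) then (let s = true in (\t.t)) else ((\a.(\b.b)) false))) (((let c = 0 in (\d.d)) ((\e.e) false)) || (let f = (let g = false in (\h.6)) in ((\m.true) true)))) else (((if true then 4 else 7) + ((if true then 7 else 4) + 6)) - ((let n = false in (let k = 6 in (\x1.7))) false)))
step 2: [let@0] (if false then ((((\w.(\p.(\q.w))) (2 - 7)) (if (let r = false in true) then (let s = true in (\t.t)) else ((\a.(\b.b)) false))) (((let c = 0 in (\d.d)) ((\e.e) false)) || (let f = (let g = false in (\h.6)) in ((\m.true) true)))) else (((if true then 4 else 7) + ((if true then 7 else 4) + 6)) - ((let n = false in (let k = 6 in (\x1.7))) false)))
step 3: [if@root] (((if true then 4 else 7) + ((if true then 7 else 4) + 6)) - ((let n = false in (let k = 6 in (\x1.7))) false))
step 4: [if@0.0] ((4 + ((if true then 7 else 4) + 6)) - ((let n = false in (let k = 6 in (\x1.7))) false))
step 5: [if@0.1.0] ((4 + (7 + 6)) - ((let n = false in (let k = 6 in (\x1.7))) false))
step 6: [delta@0.1] ((4 + 13) - ((let n = false in (let k = 6 in (\x1.7))) false))
step 7: [delta@0] (17 - ((let n = false in (let k = 6 in (\x1.7))) false))
step 8: [let@1.0] (17 - ((let k = 6 in (\x1.7)) false))
step 9: [let@1.0] (17 - ((\x1.7) false))
step 10: [beta@1] (17 - 7)
step 11: [delta@root] 10

Answer: 10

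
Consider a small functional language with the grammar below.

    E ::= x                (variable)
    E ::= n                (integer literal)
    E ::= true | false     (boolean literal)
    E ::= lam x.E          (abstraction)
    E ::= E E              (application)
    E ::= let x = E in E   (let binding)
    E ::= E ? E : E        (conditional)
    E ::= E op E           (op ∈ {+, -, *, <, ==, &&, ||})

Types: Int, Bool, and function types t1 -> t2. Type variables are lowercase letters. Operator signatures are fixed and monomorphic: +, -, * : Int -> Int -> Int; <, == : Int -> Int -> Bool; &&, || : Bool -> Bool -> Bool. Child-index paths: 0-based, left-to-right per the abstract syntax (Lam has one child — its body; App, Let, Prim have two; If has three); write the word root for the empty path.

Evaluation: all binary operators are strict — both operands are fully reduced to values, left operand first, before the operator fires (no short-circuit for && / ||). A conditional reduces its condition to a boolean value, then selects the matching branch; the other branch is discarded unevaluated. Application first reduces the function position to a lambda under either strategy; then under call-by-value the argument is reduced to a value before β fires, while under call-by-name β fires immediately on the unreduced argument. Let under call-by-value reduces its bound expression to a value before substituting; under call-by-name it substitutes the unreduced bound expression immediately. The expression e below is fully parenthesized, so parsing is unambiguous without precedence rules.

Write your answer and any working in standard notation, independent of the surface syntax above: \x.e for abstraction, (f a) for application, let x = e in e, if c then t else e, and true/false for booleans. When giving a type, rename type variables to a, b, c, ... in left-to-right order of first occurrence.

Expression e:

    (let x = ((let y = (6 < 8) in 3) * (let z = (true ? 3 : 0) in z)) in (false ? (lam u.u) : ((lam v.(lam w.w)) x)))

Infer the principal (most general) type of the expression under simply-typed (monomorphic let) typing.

Derivation:
  unify Int ~ Int
  unify Int ~ Int
let y : Bool
  unify Int ~ Int
  unify Bool ~ Bool
  unify Int ~ Int
let z : Int
z : Int
  unify Int ~ Int
let x : Int
  unify Bool ~ Bool
u : a
\u._ : a -> a
w : c
\w._ : c -> c
\v._ : b -> c -> c
x : Int
  unify b -> c -> c ~ Int -> d
  unify b ~ Int
  unify c -> c ~ d
_ _ : c -> c
  unify a -> a ~ c -> c
  unify a ~ c
  unify c ~ c

Answer: a -> a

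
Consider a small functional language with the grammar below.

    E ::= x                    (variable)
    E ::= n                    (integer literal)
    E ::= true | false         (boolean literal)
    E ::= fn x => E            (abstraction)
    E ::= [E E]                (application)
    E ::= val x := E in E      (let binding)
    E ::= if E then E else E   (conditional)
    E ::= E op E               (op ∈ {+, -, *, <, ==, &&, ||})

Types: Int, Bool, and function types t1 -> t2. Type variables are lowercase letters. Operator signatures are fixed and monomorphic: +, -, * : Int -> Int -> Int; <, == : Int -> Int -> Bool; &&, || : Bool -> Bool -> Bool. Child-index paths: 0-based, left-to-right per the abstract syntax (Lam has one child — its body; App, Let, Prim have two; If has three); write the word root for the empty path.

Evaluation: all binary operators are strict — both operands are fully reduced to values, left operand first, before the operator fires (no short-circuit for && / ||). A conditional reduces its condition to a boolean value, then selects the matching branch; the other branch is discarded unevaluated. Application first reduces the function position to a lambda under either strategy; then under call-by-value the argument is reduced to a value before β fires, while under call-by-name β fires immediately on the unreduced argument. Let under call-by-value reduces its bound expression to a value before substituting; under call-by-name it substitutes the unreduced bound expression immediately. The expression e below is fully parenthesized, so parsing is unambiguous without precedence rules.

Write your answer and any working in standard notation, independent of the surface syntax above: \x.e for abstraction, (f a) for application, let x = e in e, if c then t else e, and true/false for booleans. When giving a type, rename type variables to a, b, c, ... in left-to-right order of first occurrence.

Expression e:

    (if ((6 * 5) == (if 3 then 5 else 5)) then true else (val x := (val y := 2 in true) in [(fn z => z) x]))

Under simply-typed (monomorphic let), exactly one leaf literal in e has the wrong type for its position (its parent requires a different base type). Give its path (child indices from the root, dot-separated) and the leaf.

Derivation:
  unify Int ~ Int
  unify Int ~ Int
  unify Int ~ Int
  unify Int ~ Bool
  FAIL: mismatch Int ~ Bool

Answer: 0.1.0 : 3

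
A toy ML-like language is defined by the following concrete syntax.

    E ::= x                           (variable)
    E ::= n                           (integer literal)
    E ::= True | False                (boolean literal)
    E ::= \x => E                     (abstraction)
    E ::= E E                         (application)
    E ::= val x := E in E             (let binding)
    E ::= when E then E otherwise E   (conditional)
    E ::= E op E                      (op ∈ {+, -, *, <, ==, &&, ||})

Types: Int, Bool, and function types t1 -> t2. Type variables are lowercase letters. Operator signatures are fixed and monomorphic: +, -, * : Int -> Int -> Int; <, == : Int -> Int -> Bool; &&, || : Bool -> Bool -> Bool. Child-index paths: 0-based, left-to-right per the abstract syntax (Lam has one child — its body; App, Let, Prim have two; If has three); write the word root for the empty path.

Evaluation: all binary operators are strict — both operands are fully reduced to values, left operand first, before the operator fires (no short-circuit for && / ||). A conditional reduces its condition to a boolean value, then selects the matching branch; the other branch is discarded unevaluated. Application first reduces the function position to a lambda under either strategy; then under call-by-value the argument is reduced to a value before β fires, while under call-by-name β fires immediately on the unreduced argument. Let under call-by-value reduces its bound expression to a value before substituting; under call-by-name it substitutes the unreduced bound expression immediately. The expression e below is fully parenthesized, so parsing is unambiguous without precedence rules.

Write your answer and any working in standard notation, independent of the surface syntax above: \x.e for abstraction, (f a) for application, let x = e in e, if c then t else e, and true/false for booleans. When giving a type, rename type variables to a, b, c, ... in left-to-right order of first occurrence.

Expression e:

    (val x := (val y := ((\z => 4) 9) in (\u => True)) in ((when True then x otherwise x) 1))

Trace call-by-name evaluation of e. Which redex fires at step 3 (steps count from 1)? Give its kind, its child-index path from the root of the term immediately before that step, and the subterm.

Answer: let at 0 : (let y = ((\z.4) 9) in (\u.true))

Derivation:
step 0: (let x = (let y = ((\z.4) 9) in (\u.true)) in ((if true then x else x) 1))
step 1: [let@root] ((if true then (let y = ((\z.4) 9) in (\u.true)) else (let y = ((\z.4) 9) in (\u.true))) 1)
step 2: [if@0] ((let y = ((\z.4) 9) in (\u.true)) 1)
step 3: [let@0] ((\u.true) 1)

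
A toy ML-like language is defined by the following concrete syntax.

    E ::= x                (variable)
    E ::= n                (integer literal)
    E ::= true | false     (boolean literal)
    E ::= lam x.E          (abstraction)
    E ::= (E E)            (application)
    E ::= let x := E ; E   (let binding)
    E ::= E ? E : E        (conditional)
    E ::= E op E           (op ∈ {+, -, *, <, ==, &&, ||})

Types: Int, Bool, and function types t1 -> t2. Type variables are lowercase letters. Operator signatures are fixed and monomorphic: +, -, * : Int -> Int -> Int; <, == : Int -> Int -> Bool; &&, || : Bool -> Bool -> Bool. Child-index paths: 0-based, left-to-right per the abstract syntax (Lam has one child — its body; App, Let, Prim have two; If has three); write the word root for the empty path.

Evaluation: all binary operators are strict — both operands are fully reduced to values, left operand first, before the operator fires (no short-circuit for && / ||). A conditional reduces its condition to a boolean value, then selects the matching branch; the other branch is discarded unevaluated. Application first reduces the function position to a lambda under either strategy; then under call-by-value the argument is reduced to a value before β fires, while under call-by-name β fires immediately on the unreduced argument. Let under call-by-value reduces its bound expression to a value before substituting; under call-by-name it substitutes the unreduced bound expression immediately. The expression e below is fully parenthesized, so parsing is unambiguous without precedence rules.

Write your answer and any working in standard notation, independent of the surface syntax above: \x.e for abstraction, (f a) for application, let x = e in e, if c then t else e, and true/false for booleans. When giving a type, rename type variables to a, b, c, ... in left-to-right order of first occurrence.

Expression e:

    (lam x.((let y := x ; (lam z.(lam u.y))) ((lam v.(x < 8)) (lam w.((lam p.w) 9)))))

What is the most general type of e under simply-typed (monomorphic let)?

Answer: Int -> a -> Int

Trace:
x : a
let y : a
y : a
\u._ : c -> a
\z._ : b -> c -> a
x : a
  unify a ~ Int
  unify Int ~ Int
\v._ : d -> Bool
w : e
\p._ : f -> e
  unify f -> e ~ Int -> g
  unify f ~ Int
  unify e ~ g
_ _ : g
\w._ : g -> g
  unify d -> Bool ~ (g -> g) -> h
  unify d ~ g -> g
  unify Bool ~ h
_ _ : Bool
  unify b -> c -> Int ~ Bool -> i
  unify b ~ Bool
  unify c -> Int ~ i
_ _ : c -> Int
\x._ : Int -> c -> Int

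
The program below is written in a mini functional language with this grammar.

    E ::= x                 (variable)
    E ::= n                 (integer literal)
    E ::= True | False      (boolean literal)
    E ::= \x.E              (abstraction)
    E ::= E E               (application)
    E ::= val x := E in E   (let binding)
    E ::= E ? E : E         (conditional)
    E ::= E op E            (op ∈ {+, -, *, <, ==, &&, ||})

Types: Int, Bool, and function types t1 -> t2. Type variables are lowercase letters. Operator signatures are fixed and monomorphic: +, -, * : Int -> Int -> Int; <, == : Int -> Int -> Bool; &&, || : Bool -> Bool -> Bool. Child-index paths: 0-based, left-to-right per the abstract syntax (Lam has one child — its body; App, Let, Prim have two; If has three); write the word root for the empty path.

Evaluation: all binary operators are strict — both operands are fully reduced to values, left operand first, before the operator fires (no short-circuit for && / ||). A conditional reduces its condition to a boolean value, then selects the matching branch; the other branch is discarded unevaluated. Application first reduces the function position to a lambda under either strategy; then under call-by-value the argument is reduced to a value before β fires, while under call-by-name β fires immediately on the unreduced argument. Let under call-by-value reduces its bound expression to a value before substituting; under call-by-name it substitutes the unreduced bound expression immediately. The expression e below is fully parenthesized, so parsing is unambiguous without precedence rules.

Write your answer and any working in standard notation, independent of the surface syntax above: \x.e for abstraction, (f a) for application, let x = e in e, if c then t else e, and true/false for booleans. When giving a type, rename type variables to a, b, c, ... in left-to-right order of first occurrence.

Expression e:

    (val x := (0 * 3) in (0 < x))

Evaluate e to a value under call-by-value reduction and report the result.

Trace:
step 0: (let x = (0 * 3) in (0 < x))
step 1: [delta@0] (let x = 0 in (0 < x))
step 2: [let@root] (0 < 0)
step 3: [delta@root] false

Answer: false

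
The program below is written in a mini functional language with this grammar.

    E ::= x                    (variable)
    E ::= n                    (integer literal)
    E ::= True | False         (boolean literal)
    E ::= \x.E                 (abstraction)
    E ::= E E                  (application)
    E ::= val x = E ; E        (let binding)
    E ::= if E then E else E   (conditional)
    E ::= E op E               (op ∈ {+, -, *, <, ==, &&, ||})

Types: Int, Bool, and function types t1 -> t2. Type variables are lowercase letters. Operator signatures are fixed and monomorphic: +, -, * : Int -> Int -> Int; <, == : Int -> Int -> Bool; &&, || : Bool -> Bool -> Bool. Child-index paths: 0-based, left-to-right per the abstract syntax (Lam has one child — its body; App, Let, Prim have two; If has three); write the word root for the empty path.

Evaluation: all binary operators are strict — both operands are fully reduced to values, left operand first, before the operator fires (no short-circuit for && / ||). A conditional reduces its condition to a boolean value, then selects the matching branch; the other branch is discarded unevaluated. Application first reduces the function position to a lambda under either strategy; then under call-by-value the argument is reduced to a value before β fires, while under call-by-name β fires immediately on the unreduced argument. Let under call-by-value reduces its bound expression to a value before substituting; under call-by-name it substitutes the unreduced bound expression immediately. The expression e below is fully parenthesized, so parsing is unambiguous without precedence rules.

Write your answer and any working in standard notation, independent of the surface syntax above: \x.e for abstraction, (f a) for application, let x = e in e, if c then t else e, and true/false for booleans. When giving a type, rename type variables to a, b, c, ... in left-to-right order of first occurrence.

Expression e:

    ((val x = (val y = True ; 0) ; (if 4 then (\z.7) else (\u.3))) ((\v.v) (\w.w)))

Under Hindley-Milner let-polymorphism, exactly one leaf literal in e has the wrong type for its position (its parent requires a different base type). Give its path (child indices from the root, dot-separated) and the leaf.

Trace:
let y : Bool
let x : Int
  unify Int ~ Bool
  FAIL: mismatch Int ~ Bool

Answer: 0.1.0 : 4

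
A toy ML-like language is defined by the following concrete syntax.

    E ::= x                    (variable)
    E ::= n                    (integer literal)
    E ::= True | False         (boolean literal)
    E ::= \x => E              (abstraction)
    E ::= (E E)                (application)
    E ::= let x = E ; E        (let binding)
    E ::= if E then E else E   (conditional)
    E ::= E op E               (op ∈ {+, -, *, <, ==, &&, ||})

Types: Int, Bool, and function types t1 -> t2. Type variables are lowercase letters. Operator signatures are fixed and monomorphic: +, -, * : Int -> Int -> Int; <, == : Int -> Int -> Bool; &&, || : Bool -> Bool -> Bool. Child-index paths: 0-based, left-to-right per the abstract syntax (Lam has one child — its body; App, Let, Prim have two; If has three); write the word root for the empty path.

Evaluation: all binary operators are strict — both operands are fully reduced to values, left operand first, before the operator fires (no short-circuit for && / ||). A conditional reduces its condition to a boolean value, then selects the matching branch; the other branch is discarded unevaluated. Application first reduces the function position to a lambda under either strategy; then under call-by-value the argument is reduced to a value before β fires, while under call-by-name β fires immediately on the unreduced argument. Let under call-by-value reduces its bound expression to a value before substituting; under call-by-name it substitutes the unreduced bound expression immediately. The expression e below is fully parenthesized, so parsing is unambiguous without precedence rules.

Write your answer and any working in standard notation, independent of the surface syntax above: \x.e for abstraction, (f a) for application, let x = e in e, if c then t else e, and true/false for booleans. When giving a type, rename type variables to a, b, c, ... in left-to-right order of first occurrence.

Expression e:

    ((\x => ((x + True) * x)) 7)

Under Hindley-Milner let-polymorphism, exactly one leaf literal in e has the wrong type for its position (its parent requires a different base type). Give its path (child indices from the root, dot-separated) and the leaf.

Derivation:
x : a
  unify a ~ Int
  unify Bool ~ Int
  FAIL: mismatch Bool ~ Int

Answer: 0.0.0.1 : true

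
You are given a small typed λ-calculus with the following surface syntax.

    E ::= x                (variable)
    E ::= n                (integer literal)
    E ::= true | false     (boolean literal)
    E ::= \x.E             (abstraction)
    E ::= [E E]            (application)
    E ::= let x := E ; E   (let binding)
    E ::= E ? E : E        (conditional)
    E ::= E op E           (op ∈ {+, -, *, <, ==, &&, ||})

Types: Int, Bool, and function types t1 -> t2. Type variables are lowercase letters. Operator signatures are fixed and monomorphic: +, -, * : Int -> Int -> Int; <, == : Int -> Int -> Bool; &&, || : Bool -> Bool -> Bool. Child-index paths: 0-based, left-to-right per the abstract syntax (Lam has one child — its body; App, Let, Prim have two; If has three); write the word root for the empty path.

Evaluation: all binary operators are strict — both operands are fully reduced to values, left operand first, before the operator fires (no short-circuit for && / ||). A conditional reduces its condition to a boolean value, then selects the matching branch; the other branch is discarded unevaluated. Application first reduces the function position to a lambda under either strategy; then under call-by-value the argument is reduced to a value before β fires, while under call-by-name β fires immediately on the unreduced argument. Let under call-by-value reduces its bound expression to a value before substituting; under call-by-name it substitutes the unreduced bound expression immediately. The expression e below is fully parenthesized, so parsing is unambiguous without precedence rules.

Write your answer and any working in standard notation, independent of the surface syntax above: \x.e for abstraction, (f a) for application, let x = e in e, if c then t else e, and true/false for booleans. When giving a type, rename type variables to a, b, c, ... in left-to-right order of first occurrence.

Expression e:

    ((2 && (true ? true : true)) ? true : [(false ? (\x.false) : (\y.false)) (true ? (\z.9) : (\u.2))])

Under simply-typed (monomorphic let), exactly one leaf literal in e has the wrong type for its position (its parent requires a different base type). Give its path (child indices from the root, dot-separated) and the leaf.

Trace:
  unify Int ~ Bool
  FAIL: mismatch Int ~ Bool

Answer: 0.0 : 2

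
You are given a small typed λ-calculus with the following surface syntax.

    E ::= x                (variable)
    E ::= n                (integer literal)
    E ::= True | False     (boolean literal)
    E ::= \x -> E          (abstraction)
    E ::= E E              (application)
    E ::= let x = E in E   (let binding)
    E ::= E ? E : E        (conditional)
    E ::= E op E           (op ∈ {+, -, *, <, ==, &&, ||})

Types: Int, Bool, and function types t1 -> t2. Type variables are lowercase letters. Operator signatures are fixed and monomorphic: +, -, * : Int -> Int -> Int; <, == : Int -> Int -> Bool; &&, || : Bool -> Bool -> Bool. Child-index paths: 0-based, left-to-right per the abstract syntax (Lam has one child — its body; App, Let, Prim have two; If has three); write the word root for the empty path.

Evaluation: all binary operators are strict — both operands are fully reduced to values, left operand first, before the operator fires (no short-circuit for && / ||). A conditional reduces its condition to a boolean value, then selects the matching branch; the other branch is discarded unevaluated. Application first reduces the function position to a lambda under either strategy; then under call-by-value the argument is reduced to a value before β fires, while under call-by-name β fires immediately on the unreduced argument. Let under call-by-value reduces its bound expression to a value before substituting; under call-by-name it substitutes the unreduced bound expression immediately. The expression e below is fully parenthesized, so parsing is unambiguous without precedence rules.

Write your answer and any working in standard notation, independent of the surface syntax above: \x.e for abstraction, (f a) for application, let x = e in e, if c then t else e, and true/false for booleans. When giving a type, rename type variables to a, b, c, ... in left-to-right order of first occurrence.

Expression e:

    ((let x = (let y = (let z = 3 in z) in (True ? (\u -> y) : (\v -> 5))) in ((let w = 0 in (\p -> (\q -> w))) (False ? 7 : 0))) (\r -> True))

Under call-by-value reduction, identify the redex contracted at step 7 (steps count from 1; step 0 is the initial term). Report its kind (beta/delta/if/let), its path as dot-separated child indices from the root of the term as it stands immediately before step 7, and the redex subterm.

Answer: beta at 0 : ((\p.(\q.0)) 0)

Working:
step 0: ((let x = (let y = (let z = 3 in z) in (if true then (\u.y) else (\v.5))) in ((let w = 0 in (\p.(\q.w))) (if false then 7 else 0))) (\r.true))
step 1: [let@0.0.0] ((let x = (let y = 3 in (if true then (\u.y) else (\v.5))) in ((let w = 0 in (\p.(\q.w))) (if false then 7 else 0))) (\r.true))
step 2: [let@0.0] ((let x = (if true then (\u.3) else (\v.5)) in ((let w = 0 in (\p.(\q.w))) (if false then 7 else 0))) (\r.true))
step 3: [if@0.0] ((let x = (\u.3) in ((let w = 0 in (\p.(\q.w))) (if false then 7 else 0))) (\r.true))
step 4: [let@0] (((let w = 0 in (\p.(\q.w))) (if false then 7 else 0)) (\r.true))
step 5: [let@0.0] (((\p.(\q.0)) (if false then 7 else 0)) (\r.true))
step 6: [if@0.1] (((\p.(\q.0)) 0) (\r.true))
step 7: [beta@0] ((\q.0) (\r.true))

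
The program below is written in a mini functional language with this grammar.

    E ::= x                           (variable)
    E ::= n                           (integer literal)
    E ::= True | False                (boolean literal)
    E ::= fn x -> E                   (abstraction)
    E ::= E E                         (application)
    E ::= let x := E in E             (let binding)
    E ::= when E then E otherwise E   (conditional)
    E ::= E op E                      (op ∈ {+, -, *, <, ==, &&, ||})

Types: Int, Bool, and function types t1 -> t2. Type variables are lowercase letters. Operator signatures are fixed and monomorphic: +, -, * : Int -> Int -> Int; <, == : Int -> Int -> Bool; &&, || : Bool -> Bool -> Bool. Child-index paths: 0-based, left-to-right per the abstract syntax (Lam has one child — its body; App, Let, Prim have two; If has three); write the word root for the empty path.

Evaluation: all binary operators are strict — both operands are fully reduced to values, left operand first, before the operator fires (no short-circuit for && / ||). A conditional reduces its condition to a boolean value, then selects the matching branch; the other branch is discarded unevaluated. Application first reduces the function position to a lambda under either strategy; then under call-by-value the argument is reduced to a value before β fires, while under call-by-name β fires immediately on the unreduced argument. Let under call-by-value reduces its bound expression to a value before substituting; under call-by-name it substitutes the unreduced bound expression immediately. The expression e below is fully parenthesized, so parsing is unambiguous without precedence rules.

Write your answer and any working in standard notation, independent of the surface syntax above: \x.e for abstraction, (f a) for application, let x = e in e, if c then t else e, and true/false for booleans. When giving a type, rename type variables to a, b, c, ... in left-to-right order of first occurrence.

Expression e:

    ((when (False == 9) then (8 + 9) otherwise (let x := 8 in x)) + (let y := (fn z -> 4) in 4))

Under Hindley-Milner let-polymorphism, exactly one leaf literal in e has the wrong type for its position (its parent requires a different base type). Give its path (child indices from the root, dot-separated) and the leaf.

Trace:
  unify Bool ~ Int
  FAIL: mismatch Bool ~ Int

Answer: 0.0.0 : false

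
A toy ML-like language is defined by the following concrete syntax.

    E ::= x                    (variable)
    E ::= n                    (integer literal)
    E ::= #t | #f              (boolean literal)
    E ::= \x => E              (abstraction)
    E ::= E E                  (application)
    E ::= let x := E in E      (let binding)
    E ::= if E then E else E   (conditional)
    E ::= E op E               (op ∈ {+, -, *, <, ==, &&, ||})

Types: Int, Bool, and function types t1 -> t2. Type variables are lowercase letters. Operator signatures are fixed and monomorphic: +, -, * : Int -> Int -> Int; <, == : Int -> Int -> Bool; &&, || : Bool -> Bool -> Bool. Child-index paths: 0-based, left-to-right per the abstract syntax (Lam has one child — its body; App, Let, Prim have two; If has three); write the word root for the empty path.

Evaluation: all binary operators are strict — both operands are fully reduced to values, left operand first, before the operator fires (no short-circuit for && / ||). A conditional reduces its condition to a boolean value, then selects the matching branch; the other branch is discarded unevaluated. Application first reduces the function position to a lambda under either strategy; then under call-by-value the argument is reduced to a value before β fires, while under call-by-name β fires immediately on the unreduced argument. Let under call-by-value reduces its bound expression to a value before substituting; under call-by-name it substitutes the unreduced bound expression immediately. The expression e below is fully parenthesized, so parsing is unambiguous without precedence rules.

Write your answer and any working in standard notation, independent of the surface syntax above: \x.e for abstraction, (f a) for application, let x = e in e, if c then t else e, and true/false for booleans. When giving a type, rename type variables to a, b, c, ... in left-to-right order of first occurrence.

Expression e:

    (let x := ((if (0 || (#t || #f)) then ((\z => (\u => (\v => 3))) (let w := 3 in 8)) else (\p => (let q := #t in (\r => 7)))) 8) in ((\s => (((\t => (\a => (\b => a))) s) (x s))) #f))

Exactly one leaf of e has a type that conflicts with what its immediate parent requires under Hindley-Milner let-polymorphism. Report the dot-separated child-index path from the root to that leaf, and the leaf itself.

Answer: 0.0.0.0 : 0

Working:
  unify Int ~ Bool
  FAIL: mismatch Int ~ Bool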